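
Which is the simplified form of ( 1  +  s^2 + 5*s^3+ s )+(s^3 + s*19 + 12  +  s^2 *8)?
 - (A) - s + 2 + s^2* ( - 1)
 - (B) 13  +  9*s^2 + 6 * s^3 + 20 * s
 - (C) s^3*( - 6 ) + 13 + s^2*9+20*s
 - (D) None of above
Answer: B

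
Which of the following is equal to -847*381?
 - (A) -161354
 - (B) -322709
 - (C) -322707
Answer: C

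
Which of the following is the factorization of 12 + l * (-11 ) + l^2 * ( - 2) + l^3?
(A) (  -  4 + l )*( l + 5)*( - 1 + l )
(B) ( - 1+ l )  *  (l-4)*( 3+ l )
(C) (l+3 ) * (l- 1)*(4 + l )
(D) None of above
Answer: B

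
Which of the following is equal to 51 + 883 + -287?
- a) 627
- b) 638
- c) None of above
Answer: c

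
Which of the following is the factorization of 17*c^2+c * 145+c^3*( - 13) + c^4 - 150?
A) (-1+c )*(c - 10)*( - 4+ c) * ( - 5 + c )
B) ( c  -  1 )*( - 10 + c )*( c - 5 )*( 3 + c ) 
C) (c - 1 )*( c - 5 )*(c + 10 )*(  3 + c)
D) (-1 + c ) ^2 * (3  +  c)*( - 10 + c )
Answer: B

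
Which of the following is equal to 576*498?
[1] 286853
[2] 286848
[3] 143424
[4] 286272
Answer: 2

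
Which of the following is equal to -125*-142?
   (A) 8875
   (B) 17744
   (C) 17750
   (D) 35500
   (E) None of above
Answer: C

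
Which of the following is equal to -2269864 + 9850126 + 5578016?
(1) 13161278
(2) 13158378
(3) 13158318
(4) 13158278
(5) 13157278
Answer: 4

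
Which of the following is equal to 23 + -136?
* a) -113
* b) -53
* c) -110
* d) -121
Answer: a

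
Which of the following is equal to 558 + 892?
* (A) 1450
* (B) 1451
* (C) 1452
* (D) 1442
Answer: A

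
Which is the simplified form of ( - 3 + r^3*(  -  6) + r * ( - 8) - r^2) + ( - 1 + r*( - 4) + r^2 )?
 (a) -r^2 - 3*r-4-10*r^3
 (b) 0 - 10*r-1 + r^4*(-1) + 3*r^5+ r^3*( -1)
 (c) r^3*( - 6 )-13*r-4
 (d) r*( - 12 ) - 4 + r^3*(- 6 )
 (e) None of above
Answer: d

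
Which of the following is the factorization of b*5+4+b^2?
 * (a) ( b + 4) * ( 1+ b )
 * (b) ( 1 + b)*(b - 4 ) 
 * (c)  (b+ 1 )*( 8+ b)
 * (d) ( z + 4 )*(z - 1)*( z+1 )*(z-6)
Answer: a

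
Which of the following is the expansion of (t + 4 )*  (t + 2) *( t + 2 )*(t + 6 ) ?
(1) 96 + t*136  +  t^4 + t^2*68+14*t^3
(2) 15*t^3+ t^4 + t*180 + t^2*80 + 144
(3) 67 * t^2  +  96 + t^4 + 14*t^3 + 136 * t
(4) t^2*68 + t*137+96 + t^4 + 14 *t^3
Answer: 1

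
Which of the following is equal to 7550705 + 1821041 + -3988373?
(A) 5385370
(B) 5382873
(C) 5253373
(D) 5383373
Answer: D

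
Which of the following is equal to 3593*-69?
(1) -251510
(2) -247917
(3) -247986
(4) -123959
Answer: 2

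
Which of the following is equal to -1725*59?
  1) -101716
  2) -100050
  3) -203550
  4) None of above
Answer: 4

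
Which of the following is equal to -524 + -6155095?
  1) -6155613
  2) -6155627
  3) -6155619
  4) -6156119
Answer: 3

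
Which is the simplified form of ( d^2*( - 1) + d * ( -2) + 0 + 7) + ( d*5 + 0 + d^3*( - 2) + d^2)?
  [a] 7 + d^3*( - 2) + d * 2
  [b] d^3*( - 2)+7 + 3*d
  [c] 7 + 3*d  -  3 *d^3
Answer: b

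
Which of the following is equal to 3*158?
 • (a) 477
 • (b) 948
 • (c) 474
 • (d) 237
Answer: c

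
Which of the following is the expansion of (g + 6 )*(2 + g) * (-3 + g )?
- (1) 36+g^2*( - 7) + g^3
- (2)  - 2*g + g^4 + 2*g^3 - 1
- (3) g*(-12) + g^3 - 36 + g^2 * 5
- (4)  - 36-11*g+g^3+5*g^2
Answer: 3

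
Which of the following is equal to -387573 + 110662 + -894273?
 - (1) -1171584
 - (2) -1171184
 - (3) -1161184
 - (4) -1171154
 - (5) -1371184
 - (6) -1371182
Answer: 2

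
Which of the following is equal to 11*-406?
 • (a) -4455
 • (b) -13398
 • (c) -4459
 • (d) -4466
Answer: d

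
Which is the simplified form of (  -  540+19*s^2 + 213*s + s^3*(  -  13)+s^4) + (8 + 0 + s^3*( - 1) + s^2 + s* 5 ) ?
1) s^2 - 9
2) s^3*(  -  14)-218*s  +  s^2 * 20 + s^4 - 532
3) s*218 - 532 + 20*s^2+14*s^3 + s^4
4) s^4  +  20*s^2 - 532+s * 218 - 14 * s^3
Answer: 4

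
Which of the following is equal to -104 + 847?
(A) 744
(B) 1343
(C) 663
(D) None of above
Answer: D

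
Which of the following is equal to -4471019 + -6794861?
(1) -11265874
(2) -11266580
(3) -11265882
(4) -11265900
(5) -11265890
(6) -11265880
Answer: 6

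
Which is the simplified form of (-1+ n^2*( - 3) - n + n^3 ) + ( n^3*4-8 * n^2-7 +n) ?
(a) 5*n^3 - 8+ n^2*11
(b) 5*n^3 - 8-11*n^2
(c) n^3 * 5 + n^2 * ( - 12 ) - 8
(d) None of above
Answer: b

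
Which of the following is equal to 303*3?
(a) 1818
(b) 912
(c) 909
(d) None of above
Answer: c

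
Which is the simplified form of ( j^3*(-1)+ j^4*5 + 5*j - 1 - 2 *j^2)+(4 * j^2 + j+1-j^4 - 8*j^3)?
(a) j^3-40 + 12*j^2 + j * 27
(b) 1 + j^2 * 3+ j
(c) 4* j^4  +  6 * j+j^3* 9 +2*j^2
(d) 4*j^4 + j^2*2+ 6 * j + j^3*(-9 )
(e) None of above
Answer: d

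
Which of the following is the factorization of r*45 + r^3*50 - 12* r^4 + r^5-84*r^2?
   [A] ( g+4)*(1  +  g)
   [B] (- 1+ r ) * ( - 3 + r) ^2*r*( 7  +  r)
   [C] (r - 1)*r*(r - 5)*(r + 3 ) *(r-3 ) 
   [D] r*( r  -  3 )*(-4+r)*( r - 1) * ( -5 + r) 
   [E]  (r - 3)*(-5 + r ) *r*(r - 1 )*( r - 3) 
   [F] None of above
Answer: E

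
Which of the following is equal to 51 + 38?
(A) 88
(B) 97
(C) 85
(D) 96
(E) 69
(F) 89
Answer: F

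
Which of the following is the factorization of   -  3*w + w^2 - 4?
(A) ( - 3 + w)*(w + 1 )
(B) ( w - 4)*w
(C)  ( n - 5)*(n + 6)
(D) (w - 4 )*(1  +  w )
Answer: D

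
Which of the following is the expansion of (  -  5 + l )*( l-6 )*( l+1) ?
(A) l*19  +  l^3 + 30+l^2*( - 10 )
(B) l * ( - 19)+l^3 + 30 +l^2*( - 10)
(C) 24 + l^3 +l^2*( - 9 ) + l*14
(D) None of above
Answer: A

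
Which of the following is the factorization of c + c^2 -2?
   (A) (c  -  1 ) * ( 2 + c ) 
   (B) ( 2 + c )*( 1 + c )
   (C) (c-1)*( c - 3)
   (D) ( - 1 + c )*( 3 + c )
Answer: A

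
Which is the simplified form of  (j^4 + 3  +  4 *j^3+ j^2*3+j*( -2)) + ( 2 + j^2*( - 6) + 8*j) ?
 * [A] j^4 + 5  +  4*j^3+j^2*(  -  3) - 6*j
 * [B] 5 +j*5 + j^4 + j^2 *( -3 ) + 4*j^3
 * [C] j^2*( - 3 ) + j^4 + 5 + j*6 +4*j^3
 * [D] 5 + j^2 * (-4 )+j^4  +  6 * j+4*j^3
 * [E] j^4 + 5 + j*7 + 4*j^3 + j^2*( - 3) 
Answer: C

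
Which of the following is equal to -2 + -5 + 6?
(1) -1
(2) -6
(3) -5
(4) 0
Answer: 1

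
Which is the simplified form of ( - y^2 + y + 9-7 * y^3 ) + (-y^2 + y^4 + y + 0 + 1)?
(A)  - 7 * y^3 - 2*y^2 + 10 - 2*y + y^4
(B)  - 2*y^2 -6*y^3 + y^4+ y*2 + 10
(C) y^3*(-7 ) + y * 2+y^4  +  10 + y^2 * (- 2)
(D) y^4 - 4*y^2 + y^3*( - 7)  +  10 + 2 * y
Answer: C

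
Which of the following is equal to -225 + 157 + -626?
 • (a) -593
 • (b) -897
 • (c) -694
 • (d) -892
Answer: c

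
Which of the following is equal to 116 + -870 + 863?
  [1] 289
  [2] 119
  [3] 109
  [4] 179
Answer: 3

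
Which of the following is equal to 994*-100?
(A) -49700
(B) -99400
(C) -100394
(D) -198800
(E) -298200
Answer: B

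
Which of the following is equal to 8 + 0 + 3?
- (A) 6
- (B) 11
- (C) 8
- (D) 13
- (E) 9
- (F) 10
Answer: B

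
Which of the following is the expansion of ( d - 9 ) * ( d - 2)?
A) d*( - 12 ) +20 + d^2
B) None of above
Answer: B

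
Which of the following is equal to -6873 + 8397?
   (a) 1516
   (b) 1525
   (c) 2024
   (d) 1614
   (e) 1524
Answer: e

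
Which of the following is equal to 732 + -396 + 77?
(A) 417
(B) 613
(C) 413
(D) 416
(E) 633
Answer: C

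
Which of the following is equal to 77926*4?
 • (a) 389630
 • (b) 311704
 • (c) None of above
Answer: b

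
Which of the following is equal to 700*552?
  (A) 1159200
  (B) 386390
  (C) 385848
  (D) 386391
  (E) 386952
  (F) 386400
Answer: F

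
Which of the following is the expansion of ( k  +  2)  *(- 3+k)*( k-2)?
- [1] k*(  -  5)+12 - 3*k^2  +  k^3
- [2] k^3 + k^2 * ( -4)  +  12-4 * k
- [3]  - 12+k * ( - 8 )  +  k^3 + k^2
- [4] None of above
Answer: 4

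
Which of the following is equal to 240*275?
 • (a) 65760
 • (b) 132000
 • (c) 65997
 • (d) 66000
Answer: d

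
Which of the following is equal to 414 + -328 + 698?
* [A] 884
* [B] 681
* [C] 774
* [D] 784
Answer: D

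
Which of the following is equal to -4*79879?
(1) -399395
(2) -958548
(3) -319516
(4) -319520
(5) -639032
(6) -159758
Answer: 3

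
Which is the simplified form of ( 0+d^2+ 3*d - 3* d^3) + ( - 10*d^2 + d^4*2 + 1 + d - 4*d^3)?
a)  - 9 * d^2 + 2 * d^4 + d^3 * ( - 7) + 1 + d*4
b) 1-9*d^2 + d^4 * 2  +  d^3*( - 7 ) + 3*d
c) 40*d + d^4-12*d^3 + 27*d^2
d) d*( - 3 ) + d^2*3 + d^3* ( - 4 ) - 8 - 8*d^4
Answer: a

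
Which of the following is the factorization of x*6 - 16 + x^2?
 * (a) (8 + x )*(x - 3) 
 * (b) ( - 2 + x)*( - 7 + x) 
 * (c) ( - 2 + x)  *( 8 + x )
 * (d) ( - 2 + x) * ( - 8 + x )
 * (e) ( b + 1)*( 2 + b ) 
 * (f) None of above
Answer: c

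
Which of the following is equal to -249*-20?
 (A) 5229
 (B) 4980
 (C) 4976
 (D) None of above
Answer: B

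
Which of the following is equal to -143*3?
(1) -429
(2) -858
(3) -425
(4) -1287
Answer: 1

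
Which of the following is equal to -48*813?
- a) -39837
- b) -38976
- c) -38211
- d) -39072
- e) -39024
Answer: e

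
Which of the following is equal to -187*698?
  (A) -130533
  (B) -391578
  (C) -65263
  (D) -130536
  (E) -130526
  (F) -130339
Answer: E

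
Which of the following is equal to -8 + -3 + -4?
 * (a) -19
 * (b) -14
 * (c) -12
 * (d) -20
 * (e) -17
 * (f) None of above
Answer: f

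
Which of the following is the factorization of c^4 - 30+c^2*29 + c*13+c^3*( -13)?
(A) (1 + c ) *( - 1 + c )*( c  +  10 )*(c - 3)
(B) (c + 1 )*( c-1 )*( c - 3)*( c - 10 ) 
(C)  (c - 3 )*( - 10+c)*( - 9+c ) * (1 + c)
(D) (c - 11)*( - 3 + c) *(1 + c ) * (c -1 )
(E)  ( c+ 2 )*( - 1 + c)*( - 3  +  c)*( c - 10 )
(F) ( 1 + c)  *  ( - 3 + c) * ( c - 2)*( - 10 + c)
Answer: B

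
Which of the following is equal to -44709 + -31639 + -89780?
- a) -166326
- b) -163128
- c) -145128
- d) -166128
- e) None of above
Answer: d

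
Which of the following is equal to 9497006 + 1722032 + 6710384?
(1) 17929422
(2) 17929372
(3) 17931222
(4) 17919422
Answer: 1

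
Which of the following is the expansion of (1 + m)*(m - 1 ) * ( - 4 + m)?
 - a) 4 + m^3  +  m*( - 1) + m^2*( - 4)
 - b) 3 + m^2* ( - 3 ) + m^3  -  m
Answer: a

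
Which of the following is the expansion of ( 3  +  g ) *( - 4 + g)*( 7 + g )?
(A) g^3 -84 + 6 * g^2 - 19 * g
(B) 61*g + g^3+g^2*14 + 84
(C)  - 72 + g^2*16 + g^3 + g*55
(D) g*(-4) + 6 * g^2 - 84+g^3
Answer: A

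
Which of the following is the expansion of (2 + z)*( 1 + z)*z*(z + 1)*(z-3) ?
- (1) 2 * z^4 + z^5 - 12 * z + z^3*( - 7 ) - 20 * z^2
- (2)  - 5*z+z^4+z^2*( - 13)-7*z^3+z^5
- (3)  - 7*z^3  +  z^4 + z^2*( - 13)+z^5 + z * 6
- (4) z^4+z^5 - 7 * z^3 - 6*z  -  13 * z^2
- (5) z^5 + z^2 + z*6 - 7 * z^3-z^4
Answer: 4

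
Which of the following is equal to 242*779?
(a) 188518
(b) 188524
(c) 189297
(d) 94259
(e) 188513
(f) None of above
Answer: a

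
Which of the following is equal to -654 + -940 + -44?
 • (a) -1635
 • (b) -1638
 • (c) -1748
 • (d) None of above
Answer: b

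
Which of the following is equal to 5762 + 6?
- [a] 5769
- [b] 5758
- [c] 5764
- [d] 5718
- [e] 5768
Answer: e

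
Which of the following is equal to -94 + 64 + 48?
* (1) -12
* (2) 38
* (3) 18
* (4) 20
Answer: 3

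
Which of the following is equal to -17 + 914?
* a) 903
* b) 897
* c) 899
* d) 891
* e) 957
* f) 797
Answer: b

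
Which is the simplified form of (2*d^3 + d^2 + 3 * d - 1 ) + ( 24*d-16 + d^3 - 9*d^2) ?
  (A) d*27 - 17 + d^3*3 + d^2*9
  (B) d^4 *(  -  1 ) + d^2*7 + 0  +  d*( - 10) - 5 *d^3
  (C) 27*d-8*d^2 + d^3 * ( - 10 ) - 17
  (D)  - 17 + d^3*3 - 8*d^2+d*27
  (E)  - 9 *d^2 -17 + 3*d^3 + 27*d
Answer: D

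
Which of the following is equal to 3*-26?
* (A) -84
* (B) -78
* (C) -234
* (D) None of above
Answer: B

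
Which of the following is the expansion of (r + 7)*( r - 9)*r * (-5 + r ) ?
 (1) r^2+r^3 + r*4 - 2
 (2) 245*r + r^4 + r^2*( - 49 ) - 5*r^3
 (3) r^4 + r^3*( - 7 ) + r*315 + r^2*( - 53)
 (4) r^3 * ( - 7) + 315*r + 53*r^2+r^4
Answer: 3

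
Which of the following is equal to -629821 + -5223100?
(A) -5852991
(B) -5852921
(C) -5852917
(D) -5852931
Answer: B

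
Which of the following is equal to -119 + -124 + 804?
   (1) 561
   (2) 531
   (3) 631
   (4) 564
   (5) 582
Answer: 1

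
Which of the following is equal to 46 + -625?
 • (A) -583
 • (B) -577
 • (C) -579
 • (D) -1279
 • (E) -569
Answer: C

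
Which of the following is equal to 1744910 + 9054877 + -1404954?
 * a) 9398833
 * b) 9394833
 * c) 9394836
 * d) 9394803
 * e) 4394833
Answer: b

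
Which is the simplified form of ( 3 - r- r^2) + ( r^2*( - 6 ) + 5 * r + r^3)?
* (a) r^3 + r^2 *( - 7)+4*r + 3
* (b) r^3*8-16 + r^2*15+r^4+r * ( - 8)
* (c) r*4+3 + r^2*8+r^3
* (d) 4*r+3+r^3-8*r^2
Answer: a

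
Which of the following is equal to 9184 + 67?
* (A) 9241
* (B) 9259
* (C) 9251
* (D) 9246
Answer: C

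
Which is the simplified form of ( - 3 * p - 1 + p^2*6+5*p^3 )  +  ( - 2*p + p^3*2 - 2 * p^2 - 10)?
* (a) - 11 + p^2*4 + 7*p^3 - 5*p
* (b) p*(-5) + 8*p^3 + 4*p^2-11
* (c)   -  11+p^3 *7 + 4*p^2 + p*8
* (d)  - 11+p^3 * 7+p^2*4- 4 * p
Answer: a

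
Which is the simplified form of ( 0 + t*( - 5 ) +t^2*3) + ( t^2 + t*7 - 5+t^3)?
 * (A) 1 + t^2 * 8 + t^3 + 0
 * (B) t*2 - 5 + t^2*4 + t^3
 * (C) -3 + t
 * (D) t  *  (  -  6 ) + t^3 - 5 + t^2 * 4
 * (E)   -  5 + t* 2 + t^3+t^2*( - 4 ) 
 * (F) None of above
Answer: B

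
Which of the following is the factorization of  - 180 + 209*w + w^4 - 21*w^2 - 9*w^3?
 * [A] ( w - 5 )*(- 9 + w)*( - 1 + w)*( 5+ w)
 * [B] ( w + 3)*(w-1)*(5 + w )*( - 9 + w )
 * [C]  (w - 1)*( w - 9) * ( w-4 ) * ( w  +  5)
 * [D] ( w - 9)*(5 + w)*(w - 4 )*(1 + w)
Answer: C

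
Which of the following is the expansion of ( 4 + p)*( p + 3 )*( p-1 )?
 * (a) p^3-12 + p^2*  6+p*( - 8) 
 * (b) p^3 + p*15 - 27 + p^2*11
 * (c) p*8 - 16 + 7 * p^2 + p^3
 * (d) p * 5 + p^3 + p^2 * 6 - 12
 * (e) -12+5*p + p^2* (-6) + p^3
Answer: d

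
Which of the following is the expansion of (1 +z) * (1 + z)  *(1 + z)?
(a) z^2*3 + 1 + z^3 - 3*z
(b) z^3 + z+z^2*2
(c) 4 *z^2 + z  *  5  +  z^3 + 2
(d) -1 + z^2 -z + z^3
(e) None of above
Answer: e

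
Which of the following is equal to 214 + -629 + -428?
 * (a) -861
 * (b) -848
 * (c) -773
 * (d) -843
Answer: d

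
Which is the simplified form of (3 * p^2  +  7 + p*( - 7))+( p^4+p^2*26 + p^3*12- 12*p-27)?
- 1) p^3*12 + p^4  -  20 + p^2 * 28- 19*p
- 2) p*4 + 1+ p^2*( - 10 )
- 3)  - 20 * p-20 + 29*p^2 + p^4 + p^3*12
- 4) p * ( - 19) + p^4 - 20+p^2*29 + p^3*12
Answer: 4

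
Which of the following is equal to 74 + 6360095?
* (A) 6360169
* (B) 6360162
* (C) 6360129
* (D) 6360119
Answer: A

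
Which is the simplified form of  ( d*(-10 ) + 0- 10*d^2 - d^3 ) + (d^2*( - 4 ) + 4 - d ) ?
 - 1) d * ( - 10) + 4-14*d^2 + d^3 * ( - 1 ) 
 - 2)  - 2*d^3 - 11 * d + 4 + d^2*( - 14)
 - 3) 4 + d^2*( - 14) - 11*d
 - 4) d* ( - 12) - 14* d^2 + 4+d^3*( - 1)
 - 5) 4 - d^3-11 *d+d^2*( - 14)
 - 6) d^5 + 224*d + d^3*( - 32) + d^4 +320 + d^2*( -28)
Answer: 5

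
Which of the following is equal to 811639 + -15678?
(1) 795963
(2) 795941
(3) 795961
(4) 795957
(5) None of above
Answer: 3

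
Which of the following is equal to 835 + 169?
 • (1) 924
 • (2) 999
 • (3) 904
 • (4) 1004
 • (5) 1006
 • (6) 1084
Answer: 4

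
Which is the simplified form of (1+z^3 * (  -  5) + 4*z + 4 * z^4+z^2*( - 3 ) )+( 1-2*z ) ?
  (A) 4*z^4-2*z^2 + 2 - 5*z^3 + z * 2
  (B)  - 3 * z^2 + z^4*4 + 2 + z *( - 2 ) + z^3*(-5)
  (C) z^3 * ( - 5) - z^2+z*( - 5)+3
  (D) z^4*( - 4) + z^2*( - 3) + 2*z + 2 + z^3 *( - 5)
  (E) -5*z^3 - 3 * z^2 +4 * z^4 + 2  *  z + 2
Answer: E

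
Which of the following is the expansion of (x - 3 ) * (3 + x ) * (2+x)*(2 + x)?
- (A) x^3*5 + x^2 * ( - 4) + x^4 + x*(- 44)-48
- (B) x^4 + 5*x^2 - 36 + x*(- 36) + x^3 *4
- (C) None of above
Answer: C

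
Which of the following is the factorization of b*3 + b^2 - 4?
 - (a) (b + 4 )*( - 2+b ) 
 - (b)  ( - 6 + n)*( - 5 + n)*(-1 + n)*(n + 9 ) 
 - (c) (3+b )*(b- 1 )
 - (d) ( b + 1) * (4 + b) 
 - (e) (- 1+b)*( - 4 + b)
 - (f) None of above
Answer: f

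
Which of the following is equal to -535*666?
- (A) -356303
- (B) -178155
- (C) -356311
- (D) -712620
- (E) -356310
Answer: E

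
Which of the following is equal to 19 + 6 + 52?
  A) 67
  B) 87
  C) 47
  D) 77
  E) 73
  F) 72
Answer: D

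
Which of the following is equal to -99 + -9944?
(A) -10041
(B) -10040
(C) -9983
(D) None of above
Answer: D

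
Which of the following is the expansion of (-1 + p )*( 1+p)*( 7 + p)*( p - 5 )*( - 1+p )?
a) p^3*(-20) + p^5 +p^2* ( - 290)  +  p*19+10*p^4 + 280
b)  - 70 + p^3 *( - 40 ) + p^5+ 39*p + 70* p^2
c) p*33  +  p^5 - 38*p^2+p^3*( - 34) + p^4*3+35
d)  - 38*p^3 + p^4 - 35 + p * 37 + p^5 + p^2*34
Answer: d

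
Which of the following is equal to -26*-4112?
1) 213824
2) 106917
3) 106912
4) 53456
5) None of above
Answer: 3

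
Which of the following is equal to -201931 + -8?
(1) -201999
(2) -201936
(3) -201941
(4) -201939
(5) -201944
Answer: 4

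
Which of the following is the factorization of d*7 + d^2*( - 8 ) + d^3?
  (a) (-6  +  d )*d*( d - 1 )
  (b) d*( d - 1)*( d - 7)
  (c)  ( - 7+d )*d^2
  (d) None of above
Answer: b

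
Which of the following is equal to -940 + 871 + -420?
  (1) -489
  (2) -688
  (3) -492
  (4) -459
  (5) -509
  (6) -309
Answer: 1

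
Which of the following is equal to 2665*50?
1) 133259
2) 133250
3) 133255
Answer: 2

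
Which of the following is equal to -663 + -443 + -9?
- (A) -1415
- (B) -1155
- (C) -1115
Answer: C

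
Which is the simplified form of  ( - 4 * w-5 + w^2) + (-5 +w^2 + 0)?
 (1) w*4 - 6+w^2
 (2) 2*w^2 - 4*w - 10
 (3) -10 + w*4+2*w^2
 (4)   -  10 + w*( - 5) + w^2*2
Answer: 2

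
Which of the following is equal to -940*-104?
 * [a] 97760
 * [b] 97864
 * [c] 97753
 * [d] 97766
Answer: a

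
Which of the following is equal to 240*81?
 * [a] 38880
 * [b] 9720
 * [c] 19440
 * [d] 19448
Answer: c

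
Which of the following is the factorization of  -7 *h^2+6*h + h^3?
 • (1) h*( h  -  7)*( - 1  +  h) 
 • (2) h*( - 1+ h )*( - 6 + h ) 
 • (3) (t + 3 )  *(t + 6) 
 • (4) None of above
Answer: 2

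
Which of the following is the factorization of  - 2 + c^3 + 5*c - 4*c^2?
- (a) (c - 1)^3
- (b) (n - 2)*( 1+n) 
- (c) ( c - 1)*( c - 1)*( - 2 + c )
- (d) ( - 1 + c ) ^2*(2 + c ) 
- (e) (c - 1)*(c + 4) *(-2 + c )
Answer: c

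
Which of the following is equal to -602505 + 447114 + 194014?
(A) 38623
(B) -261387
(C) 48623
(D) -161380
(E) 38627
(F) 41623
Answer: A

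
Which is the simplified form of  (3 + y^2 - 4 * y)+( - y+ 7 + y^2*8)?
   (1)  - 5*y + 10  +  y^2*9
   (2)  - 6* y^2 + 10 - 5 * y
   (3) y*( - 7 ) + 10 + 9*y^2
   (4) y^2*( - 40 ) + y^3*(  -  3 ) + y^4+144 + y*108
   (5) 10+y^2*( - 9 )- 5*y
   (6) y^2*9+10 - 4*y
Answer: 1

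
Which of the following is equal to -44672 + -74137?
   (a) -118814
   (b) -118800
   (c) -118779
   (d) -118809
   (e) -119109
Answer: d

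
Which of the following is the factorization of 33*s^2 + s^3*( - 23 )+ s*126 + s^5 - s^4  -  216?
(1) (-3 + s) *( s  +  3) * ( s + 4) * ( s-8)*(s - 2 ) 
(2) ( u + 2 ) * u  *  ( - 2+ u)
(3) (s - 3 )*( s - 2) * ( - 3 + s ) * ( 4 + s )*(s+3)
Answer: 3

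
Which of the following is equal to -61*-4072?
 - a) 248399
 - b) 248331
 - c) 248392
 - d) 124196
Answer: c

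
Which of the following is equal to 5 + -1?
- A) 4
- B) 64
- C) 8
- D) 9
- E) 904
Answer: A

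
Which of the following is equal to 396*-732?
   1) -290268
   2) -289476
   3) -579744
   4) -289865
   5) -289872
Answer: 5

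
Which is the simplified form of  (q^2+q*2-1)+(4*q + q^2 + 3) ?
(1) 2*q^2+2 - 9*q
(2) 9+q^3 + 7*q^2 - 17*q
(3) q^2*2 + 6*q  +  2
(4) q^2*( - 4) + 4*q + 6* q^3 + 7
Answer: 3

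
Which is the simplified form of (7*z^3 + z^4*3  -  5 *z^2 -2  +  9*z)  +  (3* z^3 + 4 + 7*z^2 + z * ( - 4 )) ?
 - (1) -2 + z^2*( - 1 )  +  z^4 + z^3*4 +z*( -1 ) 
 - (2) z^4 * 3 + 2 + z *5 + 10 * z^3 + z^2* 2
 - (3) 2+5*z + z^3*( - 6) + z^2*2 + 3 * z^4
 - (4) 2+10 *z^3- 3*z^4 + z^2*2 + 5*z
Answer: 2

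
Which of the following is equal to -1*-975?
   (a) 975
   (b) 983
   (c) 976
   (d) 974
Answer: a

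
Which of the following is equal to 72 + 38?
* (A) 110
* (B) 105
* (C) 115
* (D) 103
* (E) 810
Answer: A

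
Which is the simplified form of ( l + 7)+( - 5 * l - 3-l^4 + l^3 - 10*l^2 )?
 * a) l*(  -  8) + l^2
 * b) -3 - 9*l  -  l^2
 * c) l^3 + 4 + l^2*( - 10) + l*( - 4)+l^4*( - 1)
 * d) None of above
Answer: c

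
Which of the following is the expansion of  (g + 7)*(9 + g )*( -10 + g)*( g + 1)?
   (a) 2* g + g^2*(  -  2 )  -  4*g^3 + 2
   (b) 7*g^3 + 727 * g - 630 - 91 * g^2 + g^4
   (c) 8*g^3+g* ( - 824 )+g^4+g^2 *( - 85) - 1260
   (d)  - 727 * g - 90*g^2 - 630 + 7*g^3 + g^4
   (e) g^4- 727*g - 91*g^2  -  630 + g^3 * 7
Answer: e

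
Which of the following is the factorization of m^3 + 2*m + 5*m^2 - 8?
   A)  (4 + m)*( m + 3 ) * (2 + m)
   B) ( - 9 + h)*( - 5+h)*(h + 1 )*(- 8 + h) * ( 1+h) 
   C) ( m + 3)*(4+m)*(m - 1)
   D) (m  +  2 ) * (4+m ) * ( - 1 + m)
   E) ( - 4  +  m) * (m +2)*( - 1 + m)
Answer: D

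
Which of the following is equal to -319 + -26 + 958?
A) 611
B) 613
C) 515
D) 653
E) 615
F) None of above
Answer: B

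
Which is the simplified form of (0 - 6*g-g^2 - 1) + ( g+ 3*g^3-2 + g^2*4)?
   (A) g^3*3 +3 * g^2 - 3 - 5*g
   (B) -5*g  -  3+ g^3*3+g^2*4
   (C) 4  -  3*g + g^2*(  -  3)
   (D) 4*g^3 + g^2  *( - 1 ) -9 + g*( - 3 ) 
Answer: A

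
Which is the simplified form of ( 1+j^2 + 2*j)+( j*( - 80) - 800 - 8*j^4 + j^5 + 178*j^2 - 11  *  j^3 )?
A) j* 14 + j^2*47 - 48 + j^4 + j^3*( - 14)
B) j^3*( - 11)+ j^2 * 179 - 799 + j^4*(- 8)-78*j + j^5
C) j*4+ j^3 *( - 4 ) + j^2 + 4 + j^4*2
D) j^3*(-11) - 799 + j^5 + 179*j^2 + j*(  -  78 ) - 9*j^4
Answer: B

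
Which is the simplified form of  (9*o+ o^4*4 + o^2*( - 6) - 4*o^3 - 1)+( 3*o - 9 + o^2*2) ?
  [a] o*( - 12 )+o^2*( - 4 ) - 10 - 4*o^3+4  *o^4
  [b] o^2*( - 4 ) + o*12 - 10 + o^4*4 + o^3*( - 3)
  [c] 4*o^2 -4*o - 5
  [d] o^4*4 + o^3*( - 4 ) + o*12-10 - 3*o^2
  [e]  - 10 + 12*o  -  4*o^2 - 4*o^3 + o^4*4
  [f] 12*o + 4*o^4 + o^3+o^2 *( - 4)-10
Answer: e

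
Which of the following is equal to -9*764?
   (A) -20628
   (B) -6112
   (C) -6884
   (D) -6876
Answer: D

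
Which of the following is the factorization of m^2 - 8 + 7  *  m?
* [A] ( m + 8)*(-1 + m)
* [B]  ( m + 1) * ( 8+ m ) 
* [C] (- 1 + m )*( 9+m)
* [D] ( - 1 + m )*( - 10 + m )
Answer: A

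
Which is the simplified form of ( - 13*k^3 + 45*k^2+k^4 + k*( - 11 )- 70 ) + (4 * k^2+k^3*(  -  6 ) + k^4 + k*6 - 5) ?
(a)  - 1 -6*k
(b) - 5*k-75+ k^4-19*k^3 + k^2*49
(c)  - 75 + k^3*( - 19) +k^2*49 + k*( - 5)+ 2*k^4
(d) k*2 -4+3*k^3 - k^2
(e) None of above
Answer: c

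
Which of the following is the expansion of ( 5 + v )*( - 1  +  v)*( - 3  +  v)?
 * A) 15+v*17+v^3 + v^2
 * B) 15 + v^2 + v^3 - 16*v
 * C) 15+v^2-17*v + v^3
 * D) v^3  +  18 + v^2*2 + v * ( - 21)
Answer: C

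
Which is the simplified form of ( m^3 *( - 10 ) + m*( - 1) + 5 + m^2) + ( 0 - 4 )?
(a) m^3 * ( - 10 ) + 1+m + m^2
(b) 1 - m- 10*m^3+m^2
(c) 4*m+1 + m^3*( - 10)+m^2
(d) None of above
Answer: b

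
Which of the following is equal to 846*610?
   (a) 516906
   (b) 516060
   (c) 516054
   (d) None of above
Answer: b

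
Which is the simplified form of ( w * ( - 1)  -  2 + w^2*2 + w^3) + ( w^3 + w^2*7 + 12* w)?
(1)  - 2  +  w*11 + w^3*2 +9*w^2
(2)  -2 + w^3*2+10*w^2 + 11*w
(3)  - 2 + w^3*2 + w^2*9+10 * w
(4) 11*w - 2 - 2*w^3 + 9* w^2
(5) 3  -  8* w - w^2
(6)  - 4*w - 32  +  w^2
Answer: 1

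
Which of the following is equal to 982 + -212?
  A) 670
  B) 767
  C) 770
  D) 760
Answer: C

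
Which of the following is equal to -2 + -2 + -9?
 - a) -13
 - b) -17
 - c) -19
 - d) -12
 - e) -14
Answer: a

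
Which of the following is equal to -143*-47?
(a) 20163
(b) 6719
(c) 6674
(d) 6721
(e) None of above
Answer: d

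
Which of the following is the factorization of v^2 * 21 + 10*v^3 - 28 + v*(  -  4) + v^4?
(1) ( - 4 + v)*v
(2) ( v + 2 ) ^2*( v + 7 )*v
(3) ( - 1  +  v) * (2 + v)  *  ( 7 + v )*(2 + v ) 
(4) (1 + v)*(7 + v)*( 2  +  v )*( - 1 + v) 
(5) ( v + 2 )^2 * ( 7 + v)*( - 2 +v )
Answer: 3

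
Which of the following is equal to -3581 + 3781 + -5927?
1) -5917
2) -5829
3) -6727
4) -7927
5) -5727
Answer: 5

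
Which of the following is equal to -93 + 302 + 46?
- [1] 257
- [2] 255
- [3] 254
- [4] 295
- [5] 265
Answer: 2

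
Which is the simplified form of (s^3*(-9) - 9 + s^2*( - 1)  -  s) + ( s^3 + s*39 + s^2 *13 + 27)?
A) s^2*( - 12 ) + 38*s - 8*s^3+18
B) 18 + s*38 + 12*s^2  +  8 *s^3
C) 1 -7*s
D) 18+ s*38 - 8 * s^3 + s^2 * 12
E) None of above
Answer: D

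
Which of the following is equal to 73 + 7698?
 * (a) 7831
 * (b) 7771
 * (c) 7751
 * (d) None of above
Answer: b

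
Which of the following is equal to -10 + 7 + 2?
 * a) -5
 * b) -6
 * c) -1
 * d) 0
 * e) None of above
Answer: c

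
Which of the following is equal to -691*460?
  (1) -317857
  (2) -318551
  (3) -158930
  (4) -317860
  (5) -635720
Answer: 4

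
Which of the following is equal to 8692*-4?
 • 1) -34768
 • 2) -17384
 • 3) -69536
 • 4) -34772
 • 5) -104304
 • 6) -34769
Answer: 1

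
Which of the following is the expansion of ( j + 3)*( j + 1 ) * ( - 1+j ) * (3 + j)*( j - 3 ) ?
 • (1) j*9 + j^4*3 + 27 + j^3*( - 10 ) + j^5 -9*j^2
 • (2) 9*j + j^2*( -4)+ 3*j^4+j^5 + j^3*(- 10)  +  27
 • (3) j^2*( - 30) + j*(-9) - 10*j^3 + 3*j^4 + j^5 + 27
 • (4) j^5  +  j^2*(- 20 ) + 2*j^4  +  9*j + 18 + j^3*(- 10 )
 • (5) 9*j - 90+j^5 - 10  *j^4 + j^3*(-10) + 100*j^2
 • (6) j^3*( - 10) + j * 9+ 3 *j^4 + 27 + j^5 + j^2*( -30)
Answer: 6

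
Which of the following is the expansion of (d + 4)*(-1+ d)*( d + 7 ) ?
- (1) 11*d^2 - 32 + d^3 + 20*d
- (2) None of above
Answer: 2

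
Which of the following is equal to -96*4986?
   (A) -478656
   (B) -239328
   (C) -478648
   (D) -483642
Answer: A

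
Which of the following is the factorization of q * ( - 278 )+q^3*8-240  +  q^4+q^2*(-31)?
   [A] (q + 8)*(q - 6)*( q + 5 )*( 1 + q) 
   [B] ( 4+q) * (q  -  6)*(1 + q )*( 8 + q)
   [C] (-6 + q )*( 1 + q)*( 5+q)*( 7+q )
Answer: A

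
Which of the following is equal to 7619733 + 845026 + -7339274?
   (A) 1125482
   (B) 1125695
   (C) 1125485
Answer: C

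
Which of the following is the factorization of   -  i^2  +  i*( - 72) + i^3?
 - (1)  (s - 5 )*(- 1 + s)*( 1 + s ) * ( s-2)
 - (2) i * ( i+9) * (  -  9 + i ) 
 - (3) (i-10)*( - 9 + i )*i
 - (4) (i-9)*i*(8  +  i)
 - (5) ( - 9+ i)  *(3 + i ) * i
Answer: 4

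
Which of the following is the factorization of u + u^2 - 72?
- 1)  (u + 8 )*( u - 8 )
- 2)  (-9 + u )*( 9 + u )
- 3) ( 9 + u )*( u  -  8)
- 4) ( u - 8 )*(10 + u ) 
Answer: 3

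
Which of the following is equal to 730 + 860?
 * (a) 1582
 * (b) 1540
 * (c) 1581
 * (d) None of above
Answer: d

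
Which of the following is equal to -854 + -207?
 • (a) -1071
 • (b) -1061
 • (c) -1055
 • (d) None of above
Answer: b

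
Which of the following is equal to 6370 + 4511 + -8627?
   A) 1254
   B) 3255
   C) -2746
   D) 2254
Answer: D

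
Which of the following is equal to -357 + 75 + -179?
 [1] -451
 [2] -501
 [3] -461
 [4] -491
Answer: 3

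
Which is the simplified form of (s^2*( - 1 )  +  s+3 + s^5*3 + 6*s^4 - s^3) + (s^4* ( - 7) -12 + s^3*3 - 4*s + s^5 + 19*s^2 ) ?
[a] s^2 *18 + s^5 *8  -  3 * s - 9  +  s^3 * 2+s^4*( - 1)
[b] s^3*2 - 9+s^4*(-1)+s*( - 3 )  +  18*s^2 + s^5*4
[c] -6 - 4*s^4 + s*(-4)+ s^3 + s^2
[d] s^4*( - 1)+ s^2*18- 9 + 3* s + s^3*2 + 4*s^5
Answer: b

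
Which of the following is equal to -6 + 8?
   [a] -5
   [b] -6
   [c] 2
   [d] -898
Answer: c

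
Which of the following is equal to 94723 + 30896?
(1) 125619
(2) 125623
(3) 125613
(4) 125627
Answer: 1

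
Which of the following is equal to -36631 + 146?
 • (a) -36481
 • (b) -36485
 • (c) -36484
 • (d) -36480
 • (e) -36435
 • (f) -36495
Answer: b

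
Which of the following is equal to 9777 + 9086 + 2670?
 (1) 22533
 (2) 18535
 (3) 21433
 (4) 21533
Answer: 4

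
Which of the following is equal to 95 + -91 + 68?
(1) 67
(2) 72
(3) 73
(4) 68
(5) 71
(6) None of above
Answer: 2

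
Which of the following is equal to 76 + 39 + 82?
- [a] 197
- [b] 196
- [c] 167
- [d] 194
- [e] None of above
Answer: a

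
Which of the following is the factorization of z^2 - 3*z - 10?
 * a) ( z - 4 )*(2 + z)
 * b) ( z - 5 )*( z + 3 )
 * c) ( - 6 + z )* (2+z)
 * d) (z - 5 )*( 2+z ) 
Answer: d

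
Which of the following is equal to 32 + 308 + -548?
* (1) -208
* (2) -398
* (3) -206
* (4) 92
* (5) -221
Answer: 1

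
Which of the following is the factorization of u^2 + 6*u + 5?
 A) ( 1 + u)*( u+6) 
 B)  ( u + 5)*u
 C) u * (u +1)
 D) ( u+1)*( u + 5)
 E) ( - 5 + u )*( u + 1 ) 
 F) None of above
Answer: D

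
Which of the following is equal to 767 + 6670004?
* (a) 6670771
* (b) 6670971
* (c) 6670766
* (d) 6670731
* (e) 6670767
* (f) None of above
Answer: a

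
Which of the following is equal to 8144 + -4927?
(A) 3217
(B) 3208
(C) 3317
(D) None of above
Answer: A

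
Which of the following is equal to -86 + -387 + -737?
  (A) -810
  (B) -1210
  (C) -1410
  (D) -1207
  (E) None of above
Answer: B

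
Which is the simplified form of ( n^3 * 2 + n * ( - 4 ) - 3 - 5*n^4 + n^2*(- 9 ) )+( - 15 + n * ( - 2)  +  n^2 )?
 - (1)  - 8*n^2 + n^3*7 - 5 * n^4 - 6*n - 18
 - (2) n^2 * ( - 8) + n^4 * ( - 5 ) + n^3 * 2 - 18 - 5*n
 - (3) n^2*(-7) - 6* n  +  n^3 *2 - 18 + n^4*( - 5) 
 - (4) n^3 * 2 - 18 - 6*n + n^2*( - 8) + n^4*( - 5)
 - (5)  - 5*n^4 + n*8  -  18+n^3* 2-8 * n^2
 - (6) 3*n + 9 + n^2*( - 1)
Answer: 4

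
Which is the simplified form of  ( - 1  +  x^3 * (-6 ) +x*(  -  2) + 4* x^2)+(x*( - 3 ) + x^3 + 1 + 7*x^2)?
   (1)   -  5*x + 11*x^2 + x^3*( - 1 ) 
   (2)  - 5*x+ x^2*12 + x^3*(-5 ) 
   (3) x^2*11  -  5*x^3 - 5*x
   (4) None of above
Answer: 3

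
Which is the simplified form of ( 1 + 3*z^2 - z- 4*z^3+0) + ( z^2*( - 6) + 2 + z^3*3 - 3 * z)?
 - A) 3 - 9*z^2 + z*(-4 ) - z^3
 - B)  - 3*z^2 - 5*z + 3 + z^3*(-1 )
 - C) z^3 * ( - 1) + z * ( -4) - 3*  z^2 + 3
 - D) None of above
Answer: C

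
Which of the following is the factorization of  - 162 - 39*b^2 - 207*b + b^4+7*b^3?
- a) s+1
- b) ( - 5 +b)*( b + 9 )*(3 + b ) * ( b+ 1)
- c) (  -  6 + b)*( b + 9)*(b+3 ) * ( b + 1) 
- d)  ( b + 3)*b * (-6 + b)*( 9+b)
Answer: c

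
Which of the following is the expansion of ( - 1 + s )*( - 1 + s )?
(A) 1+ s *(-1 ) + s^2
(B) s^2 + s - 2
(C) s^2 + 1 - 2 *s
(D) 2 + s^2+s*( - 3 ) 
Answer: C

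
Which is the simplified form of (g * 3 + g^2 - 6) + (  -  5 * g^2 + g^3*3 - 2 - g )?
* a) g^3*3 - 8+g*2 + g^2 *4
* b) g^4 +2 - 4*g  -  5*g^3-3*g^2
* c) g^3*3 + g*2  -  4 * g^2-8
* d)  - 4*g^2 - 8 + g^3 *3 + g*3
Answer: c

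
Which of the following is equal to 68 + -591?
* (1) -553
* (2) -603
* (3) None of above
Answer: 3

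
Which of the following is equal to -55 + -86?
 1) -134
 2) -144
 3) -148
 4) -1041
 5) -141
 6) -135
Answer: 5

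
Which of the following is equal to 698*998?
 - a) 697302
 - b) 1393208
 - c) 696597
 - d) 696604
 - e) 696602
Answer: d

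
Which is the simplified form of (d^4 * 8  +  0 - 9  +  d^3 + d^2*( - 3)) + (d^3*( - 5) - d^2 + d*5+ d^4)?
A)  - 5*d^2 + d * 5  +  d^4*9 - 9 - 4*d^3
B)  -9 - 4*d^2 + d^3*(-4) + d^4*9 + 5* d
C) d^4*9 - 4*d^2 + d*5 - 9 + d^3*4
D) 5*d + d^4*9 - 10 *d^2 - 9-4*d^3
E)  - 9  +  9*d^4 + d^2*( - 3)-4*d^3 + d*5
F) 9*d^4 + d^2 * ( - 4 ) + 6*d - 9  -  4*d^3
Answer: B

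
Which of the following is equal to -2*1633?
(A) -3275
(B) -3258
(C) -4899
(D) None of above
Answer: D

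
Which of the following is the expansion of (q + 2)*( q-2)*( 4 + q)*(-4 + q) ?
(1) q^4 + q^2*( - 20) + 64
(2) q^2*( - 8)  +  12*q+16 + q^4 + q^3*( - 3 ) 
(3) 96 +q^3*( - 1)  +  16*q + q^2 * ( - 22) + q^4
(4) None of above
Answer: 1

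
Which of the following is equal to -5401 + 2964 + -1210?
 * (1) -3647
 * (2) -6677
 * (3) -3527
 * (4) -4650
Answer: 1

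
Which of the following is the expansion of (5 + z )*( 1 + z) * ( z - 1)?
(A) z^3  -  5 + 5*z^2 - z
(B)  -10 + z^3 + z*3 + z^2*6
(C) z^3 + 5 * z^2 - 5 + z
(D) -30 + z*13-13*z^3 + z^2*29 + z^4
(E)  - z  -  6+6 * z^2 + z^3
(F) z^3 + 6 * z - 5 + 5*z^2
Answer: A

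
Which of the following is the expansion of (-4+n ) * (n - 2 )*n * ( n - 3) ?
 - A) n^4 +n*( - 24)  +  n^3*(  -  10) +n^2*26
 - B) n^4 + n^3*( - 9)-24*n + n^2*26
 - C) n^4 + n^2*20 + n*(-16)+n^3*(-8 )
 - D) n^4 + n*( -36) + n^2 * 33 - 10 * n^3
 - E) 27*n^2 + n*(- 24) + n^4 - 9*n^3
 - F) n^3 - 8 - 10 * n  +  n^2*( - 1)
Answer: B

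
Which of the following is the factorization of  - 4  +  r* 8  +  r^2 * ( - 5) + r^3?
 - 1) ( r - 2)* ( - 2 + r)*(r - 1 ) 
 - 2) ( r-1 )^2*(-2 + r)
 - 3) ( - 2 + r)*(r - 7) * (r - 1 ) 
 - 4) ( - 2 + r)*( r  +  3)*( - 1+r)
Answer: 1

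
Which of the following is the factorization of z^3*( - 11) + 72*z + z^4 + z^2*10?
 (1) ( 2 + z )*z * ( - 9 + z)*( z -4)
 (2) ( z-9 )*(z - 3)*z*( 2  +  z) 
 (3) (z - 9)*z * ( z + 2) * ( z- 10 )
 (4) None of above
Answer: 1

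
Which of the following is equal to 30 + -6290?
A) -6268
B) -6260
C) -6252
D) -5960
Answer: B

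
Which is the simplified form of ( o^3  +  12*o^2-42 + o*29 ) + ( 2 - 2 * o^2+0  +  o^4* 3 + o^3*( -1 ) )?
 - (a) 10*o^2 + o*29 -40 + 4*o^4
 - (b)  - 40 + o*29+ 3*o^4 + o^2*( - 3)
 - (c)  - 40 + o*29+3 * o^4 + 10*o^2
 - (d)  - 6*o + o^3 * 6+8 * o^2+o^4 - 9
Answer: c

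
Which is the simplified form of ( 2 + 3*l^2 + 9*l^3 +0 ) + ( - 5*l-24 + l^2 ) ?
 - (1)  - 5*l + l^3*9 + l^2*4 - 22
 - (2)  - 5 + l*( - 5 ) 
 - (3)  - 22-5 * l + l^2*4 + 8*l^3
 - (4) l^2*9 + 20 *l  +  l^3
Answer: 1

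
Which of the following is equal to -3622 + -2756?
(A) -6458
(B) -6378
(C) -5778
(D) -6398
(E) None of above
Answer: B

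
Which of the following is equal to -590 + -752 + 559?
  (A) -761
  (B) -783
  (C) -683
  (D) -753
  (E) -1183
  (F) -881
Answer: B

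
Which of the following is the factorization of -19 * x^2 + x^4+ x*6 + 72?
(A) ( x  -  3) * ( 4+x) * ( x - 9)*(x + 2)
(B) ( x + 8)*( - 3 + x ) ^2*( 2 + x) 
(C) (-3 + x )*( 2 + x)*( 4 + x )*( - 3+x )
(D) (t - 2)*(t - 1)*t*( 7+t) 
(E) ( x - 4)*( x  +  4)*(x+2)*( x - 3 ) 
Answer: C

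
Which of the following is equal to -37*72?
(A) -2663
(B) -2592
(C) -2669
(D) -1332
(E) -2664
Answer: E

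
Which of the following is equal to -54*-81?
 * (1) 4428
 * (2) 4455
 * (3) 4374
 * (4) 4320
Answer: 3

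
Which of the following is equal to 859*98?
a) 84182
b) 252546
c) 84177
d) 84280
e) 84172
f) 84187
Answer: a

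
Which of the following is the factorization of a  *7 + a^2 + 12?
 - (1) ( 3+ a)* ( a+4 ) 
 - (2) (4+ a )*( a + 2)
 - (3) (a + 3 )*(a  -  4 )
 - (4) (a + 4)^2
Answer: 1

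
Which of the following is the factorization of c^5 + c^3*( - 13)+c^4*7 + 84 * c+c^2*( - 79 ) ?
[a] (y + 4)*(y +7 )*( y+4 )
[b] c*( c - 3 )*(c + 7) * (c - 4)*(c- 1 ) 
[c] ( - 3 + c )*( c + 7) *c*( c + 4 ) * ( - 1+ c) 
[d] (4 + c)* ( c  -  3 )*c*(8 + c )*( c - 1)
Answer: c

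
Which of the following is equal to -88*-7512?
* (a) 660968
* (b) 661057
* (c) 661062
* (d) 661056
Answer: d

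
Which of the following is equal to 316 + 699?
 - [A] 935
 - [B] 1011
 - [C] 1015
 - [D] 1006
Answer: C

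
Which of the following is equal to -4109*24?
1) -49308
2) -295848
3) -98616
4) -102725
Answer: 3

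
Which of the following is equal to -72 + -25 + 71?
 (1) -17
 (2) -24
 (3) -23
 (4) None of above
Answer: 4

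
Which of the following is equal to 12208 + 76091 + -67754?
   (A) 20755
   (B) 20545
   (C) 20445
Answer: B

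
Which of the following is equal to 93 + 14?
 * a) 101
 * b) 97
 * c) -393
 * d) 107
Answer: d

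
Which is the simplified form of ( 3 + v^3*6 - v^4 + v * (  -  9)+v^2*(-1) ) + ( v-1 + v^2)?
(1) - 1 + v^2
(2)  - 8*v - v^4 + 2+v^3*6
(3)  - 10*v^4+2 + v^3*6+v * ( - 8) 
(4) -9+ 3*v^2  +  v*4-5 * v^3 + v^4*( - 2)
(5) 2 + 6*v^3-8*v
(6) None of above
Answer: 2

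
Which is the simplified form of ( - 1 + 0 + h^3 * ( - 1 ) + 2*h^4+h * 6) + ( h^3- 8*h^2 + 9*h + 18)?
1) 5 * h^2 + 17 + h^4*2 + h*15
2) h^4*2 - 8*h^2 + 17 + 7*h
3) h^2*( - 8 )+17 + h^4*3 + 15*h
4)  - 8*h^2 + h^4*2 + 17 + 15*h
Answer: 4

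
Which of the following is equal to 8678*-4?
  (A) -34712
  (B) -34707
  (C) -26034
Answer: A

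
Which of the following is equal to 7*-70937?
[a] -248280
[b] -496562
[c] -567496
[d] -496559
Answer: d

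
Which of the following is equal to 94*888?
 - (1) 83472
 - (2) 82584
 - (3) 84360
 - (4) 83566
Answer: 1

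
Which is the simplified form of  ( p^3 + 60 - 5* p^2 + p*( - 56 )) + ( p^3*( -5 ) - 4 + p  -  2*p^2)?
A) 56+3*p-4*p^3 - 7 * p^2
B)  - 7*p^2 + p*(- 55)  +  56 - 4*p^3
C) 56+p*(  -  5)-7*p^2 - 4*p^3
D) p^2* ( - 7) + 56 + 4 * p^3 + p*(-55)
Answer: B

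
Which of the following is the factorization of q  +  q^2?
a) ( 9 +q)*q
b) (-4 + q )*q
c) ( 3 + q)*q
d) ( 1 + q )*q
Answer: d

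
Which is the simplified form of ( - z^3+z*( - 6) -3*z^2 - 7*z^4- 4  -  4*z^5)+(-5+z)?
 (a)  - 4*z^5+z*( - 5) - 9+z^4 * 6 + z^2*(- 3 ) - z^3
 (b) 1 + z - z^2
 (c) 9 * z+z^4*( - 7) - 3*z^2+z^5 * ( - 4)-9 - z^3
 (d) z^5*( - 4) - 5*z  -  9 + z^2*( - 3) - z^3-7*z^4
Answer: d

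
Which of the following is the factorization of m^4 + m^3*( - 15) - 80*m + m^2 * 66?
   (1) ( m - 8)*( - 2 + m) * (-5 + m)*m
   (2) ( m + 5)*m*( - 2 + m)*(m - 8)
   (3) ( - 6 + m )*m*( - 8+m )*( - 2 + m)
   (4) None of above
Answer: 1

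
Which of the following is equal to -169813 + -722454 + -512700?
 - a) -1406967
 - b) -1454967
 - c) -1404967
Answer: c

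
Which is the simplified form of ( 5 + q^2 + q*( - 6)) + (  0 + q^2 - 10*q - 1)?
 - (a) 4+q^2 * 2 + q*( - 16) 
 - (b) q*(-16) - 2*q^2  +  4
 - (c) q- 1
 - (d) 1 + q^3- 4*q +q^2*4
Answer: a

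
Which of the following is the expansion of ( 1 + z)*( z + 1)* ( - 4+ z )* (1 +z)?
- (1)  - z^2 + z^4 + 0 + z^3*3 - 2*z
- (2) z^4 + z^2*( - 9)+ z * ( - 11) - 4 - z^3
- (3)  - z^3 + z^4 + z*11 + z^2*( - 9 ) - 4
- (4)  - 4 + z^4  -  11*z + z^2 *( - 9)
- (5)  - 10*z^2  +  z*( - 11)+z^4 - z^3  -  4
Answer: 2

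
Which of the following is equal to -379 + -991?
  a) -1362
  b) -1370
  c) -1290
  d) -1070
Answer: b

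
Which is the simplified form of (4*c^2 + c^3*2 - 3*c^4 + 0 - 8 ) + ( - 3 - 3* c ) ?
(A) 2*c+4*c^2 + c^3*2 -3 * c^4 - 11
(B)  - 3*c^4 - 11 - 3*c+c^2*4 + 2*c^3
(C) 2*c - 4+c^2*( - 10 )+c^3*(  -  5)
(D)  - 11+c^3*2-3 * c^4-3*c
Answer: B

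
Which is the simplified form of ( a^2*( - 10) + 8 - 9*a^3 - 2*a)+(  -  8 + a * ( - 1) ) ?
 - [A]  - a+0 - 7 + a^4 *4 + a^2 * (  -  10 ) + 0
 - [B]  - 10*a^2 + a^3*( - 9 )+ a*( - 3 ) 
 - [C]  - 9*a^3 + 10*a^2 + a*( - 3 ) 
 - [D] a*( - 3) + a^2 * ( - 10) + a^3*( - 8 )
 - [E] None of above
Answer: B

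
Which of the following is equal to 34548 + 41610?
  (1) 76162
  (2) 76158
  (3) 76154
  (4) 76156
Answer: 2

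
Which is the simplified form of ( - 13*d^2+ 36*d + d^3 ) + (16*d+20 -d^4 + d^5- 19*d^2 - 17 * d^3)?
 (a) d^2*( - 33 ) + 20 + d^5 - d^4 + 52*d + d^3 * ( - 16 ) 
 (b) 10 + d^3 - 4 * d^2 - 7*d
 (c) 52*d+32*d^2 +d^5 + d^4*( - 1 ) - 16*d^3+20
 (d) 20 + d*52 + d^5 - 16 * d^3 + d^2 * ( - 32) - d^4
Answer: d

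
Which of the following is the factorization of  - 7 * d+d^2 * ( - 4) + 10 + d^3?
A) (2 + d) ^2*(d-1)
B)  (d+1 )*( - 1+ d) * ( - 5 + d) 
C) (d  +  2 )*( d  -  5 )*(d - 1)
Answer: C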